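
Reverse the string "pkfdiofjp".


Input: pkfdiofjp
Reading characters right to left:
  Position 8: 'p'
  Position 7: 'j'
  Position 6: 'f'
  Position 5: 'o'
  Position 4: 'i'
  Position 3: 'd'
  Position 2: 'f'
  Position 1: 'k'
  Position 0: 'p'
Reversed: pjfoidfkp

pjfoidfkp


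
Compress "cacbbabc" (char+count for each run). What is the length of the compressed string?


Input: cacbbabc
Runs:
  'c' x 1 => "c1"
  'a' x 1 => "a1"
  'c' x 1 => "c1"
  'b' x 2 => "b2"
  'a' x 1 => "a1"
  'b' x 1 => "b1"
  'c' x 1 => "c1"
Compressed: "c1a1c1b2a1b1c1"
Compressed length: 14

14


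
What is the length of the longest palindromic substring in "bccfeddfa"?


Input: "bccfeddfa"
Checking substrings for palindromes:
  [1:3] "cc" (len 2) => palindrome
  [5:7] "dd" (len 2) => palindrome
Longest palindromic substring: "cc" with length 2

2


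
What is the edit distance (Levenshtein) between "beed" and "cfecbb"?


Computing edit distance: "beed" -> "cfecbb"
DP table:
           c    f    e    c    b    b
      0    1    2    3    4    5    6
  b   1    1    2    3    4    4    5
  e   2    2    2    2    3    4    5
  e   3    3    3    2    3    4    5
  d   4    4    4    3    3    4    5
Edit distance = dp[4][6] = 5

5


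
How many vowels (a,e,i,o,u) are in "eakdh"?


Input: eakdh
Checking each character:
  'e' at position 0: vowel (running total: 1)
  'a' at position 1: vowel (running total: 2)
  'k' at position 2: consonant
  'd' at position 3: consonant
  'h' at position 4: consonant
Total vowels: 2

2


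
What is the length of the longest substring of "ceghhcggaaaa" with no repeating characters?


Input: "ceghhcggaaaa"
Sliding window (track last position of each char):
  Position 0 ('c'): window [0,0] length 1 -- new best
  Position 1 ('e'): window [0,1] length 2 -- new best
  Position 2 ('g'): window [0,2] length 3 -- new best
  Position 3 ('h'): window [0,3] length 4 -- new best
  Position 4 ('h'): repeat (last at 3), move window start to 4
  Position 4 ('h'): window [4,4] length 1
  Position 5 ('c'): window [4,5] length 2
  Position 6 ('g'): window [4,6] length 3
  Position 7 ('g'): repeat (last at 6), move window start to 7
  Position 7 ('g'): window [7,7] length 1
  Position 8 ('a'): window [7,8] length 2
  Position 9 ('a'): repeat (last at 8), move window start to 9
  Position 9 ('a'): window [9,9] length 1
  Position 10 ('a'): repeat (last at 9), move window start to 10
  Position 10 ('a'): window [10,10] length 1
  Position 11 ('a'): repeat (last at 10), move window start to 11
  Position 11 ('a'): window [11,11] length 1
Longest substring with no repeats: "cegh" with length 4

4


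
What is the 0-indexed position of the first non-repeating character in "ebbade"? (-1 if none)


Input: ebbade
Character frequencies:
  'a': 1
  'b': 2
  'd': 1
  'e': 2
Scanning left to right for freq == 1:
  Position 0 ('e'): freq=2, skip
  Position 1 ('b'): freq=2, skip
  Position 2 ('b'): freq=2, skip
  Position 3 ('a'): unique! => answer = 3

3


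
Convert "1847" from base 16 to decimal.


Input: "1847" in base 16
Positional expansion:
  Digit '1' (value 1) x 16^3 = 4096
  Digit '8' (value 8) x 16^2 = 2048
  Digit '4' (value 4) x 16^1 = 64
  Digit '7' (value 7) x 16^0 = 7
Sum = 6215

6215


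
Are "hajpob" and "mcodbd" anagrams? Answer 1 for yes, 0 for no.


Strings: "hajpob", "mcodbd"
Sorted first:  abhjop
Sorted second: bcddmo
Differ at position 0: 'a' vs 'b' => not anagrams

0


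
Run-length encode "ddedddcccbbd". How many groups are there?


Input: ddedddcccbbd
Scanning for consecutive runs:
  Group 1: 'd' x 2 (positions 0-1)
  Group 2: 'e' x 1 (positions 2-2)
  Group 3: 'd' x 3 (positions 3-5)
  Group 4: 'c' x 3 (positions 6-8)
  Group 5: 'b' x 2 (positions 9-10)
  Group 6: 'd' x 1 (positions 11-11)
Total groups: 6

6


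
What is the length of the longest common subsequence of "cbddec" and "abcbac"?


LCS of "cbddec" and "abcbac"
DP table:
           a    b    c    b    a    c
      0    0    0    0    0    0    0
  c   0    0    0    1    1    1    1
  b   0    0    1    1    2    2    2
  d   0    0    1    1    2    2    2
  d   0    0    1    1    2    2    2
  e   0    0    1    1    2    2    2
  c   0    0    1    2    2    2    3
LCS length = dp[6][6] = 3

3


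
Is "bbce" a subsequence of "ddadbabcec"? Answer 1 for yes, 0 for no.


Check if "bbce" is a subsequence of "ddadbabcec"
Greedy scan:
  Position 0 ('d'): no match needed
  Position 1 ('d'): no match needed
  Position 2 ('a'): no match needed
  Position 3 ('d'): no match needed
  Position 4 ('b'): matches sub[0] = 'b'
  Position 5 ('a'): no match needed
  Position 6 ('b'): matches sub[1] = 'b'
  Position 7 ('c'): matches sub[2] = 'c'
  Position 8 ('e'): matches sub[3] = 'e'
  Position 9 ('c'): no match needed
All 4 characters matched => is a subsequence

1


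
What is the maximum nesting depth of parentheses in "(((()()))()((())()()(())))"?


Input: "(((()()))()((())()()(())))"
Tracking depth:
  Position 0 '(': depth becomes 1
  Position 1 '(': depth becomes 2
  Position 2 '(': depth becomes 3
  Position 3 '(': depth becomes 4
  Position 4 ')': depth becomes 3
  Position 5 '(': depth becomes 4
  Position 6 ')': depth becomes 3
  Position 7 ')': depth becomes 2
  Position 8 ')': depth becomes 1
  Position 9 '(': depth becomes 2
  Position 10 ')': depth becomes 1
  Position 11 '(': depth becomes 2
  Position 12 '(': depth becomes 3
  Position 13 '(': depth becomes 4
  Position 14 ')': depth becomes 3
  Position 15 ')': depth becomes 2
  Position 16 '(': depth becomes 3
  Position 17 ')': depth becomes 2
  Position 18 '(': depth becomes 3
  Position 19 ')': depth becomes 2
  Position 20 '(': depth becomes 3
  Position 21 '(': depth becomes 4
  Position 22 ')': depth becomes 3
  Position 23 ')': depth becomes 2
  Position 24 ')': depth becomes 1
  Position 25 ')': depth becomes 0
Maximum depth reached: 4

4


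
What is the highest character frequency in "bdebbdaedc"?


Input: bdebbdaedc
Character counts:
  'a': 1
  'b': 3
  'c': 1
  'd': 3
  'e': 2
Maximum frequency: 3

3


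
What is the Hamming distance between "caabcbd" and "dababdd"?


Comparing "caabcbd" and "dababdd" position by position:
  Position 0: 'c' vs 'd' => differ
  Position 1: 'a' vs 'a' => same
  Position 2: 'a' vs 'b' => differ
  Position 3: 'b' vs 'a' => differ
  Position 4: 'c' vs 'b' => differ
  Position 5: 'b' vs 'd' => differ
  Position 6: 'd' vs 'd' => same
Total differences (Hamming distance): 5

5


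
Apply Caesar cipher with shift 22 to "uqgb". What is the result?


Caesar cipher: shift "uqgb" by 22
  'u' (pos 20) + 22 = pos 16 = 'q'
  'q' (pos 16) + 22 = pos 12 = 'm'
  'g' (pos 6) + 22 = pos 2 = 'c'
  'b' (pos 1) + 22 = pos 23 = 'x'
Result: qmcx

qmcx


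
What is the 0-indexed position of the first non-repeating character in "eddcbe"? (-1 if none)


Input: eddcbe
Character frequencies:
  'b': 1
  'c': 1
  'd': 2
  'e': 2
Scanning left to right for freq == 1:
  Position 0 ('e'): freq=2, skip
  Position 1 ('d'): freq=2, skip
  Position 2 ('d'): freq=2, skip
  Position 3 ('c'): unique! => answer = 3

3


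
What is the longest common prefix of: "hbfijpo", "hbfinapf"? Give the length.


Words: hbfijpo, hbfinapf
  Position 0: all 'h' => match
  Position 1: all 'b' => match
  Position 2: all 'f' => match
  Position 3: all 'i' => match
  Position 4: ('j', 'n') => mismatch, stop
LCP = "hbfi" (length 4)

4


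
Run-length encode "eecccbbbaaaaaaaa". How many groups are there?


Input: eecccbbbaaaaaaaa
Scanning for consecutive runs:
  Group 1: 'e' x 2 (positions 0-1)
  Group 2: 'c' x 3 (positions 2-4)
  Group 3: 'b' x 3 (positions 5-7)
  Group 4: 'a' x 8 (positions 8-15)
Total groups: 4

4


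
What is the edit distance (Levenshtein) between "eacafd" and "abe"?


Computing edit distance: "eacafd" -> "abe"
DP table:
           a    b    e
      0    1    2    3
  e   1    1    2    2
  a   2    1    2    3
  c   3    2    2    3
  a   4    3    3    3
  f   5    4    4    4
  d   6    5    5    5
Edit distance = dp[6][3] = 5

5


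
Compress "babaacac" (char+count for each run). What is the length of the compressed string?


Input: babaacac
Runs:
  'b' x 1 => "b1"
  'a' x 1 => "a1"
  'b' x 1 => "b1"
  'a' x 2 => "a2"
  'c' x 1 => "c1"
  'a' x 1 => "a1"
  'c' x 1 => "c1"
Compressed: "b1a1b1a2c1a1c1"
Compressed length: 14

14


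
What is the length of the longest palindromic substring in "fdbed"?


Input: "fdbed"
Checking substrings for palindromes:
  No multi-char palindromic substrings found
Longest palindromic substring: "f" with length 1

1


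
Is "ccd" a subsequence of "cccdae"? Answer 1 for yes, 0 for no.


Check if "ccd" is a subsequence of "cccdae"
Greedy scan:
  Position 0 ('c'): matches sub[0] = 'c'
  Position 1 ('c'): matches sub[1] = 'c'
  Position 2 ('c'): no match needed
  Position 3 ('d'): matches sub[2] = 'd'
  Position 4 ('a'): no match needed
  Position 5 ('e'): no match needed
All 3 characters matched => is a subsequence

1


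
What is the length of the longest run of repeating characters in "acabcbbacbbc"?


Input: "acabcbbacbbc"
Scanning for longest run:
  Position 1 ('c'): new char, reset run to 1
  Position 2 ('a'): new char, reset run to 1
  Position 3 ('b'): new char, reset run to 1
  Position 4 ('c'): new char, reset run to 1
  Position 5 ('b'): new char, reset run to 1
  Position 6 ('b'): continues run of 'b', length=2
  Position 7 ('a'): new char, reset run to 1
  Position 8 ('c'): new char, reset run to 1
  Position 9 ('b'): new char, reset run to 1
  Position 10 ('b'): continues run of 'b', length=2
  Position 11 ('c'): new char, reset run to 1
Longest run: 'b' with length 2

2


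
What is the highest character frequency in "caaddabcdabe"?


Input: caaddabcdabe
Character counts:
  'a': 4
  'b': 2
  'c': 2
  'd': 3
  'e': 1
Maximum frequency: 4

4


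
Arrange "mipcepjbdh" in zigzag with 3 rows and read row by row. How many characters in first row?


Zigzag "mipcepjbdh" into 3 rows:
Placing characters:
  'm' => row 0
  'i' => row 1
  'p' => row 2
  'c' => row 1
  'e' => row 0
  'p' => row 1
  'j' => row 2
  'b' => row 1
  'd' => row 0
  'h' => row 1
Rows:
  Row 0: "med"
  Row 1: "icpbh"
  Row 2: "pj"
First row length: 3

3


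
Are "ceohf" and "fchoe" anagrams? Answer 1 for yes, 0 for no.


Strings: "ceohf", "fchoe"
Sorted first:  cefho
Sorted second: cefho
Sorted forms match => anagrams

1


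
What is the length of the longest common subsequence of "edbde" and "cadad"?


LCS of "edbde" and "cadad"
DP table:
           c    a    d    a    d
      0    0    0    0    0    0
  e   0    0    0    0    0    0
  d   0    0    0    1    1    1
  b   0    0    0    1    1    1
  d   0    0    0    1    1    2
  e   0    0    0    1    1    2
LCS length = dp[5][5] = 2

2


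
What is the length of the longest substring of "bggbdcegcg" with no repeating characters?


Input: "bggbdcegcg"
Sliding window (track last position of each char):
  Position 0 ('b'): window [0,0] length 1 -- new best
  Position 1 ('g'): window [0,1] length 2 -- new best
  Position 2 ('g'): repeat (last at 1), move window start to 2
  Position 2 ('g'): window [2,2] length 1
  Position 3 ('b'): window [2,3] length 2
  Position 4 ('d'): window [2,4] length 3 -- new best
  Position 5 ('c'): window [2,5] length 4 -- new best
  Position 6 ('e'): window [2,6] length 5 -- new best
  Position 7 ('g'): repeat (last at 2), move window start to 3
  Position 7 ('g'): window [3,7] length 5
  Position 8 ('c'): repeat (last at 5), move window start to 6
  Position 8 ('c'): window [6,8] length 3
  Position 9 ('g'): repeat (last at 7), move window start to 8
  Position 9 ('g'): window [8,9] length 2
Longest substring with no repeats: "gbdce" with length 5

5


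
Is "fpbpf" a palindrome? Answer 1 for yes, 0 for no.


Input: fpbpf
Reversed: fpbpf
  Compare pos 0 ('f') with pos 4 ('f'): match
  Compare pos 1 ('p') with pos 3 ('p'): match
Result: palindrome

1


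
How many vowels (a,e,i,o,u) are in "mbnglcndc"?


Input: mbnglcndc
Checking each character:
  'm' at position 0: consonant
  'b' at position 1: consonant
  'n' at position 2: consonant
  'g' at position 3: consonant
  'l' at position 4: consonant
  'c' at position 5: consonant
  'n' at position 6: consonant
  'd' at position 7: consonant
  'c' at position 8: consonant
Total vowels: 0

0


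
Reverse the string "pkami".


Input: pkami
Reading characters right to left:
  Position 4: 'i'
  Position 3: 'm'
  Position 2: 'a'
  Position 1: 'k'
  Position 0: 'p'
Reversed: imakp

imakp


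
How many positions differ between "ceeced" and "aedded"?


Comparing "ceeced" and "aedded" position by position:
  Position 0: 'c' vs 'a' => DIFFER
  Position 1: 'e' vs 'e' => same
  Position 2: 'e' vs 'd' => DIFFER
  Position 3: 'c' vs 'd' => DIFFER
  Position 4: 'e' vs 'e' => same
  Position 5: 'd' vs 'd' => same
Positions that differ: 3

3


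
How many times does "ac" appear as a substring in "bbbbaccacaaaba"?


Searching for "ac" in "bbbbaccacaaaba"
Scanning each position:
  Position 0: "bb" => no
  Position 1: "bb" => no
  Position 2: "bb" => no
  Position 3: "ba" => no
  Position 4: "ac" => MATCH
  Position 5: "cc" => no
  Position 6: "ca" => no
  Position 7: "ac" => MATCH
  Position 8: "ca" => no
  Position 9: "aa" => no
  Position 10: "aa" => no
  Position 11: "ab" => no
  Position 12: "ba" => no
Total occurrences: 2

2


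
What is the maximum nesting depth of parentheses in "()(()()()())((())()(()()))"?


Input: "()(()()()())((())()(()()))"
Tracking depth:
  Position 0 '(': depth becomes 1
  Position 1 ')': depth becomes 0
  Position 2 '(': depth becomes 1
  Position 3 '(': depth becomes 2
  Position 4 ')': depth becomes 1
  Position 5 '(': depth becomes 2
  Position 6 ')': depth becomes 1
  Position 7 '(': depth becomes 2
  Position 8 ')': depth becomes 1
  Position 9 '(': depth becomes 2
  Position 10 ')': depth becomes 1
  Position 11 ')': depth becomes 0
  Position 12 '(': depth becomes 1
  Position 13 '(': depth becomes 2
  Position 14 '(': depth becomes 3
  Position 15 ')': depth becomes 2
  Position 16 ')': depth becomes 1
  Position 17 '(': depth becomes 2
  Position 18 ')': depth becomes 1
  Position 19 '(': depth becomes 2
  Position 20 '(': depth becomes 3
  Position 21 ')': depth becomes 2
  Position 22 '(': depth becomes 3
  Position 23 ')': depth becomes 2
  Position 24 ')': depth becomes 1
  Position 25 ')': depth becomes 0
Maximum depth reached: 3

3


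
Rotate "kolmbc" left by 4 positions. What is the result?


Input: "kolmbc", rotate left by 4
First 4 characters: "kolm"
Remaining characters: "bc"
Concatenate remaining + first: "bc" + "kolm" = "bckolm"

bckolm


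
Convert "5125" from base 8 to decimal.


Input: "5125" in base 8
Positional expansion:
  Digit '5' (value 5) x 8^3 = 2560
  Digit '1' (value 1) x 8^2 = 64
  Digit '2' (value 2) x 8^1 = 16
  Digit '5' (value 5) x 8^0 = 5
Sum = 2645

2645


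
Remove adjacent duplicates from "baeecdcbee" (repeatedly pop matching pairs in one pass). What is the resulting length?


Input: baeecdcbee
Stack-based adjacent duplicate removal:
  Read 'b': push. Stack: b
  Read 'a': push. Stack: ba
  Read 'e': push. Stack: bae
  Read 'e': matches stack top 'e' => pop. Stack: ba
  Read 'c': push. Stack: bac
  Read 'd': push. Stack: bacd
  Read 'c': push. Stack: bacdc
  Read 'b': push. Stack: bacdcb
  Read 'e': push. Stack: bacdcbe
  Read 'e': matches stack top 'e' => pop. Stack: bacdcb
Final stack: "bacdcb" (length 6)

6


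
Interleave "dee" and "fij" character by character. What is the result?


Interleaving "dee" and "fij":
  Position 0: 'd' from first, 'f' from second => "df"
  Position 1: 'e' from first, 'i' from second => "ei"
  Position 2: 'e' from first, 'j' from second => "ej"
Result: dfeiej

dfeiej


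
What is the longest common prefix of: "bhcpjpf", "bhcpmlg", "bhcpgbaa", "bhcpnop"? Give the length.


Words: bhcpjpf, bhcpmlg, bhcpgbaa, bhcpnop
  Position 0: all 'b' => match
  Position 1: all 'h' => match
  Position 2: all 'c' => match
  Position 3: all 'p' => match
  Position 4: ('j', 'm', 'g', 'n') => mismatch, stop
LCP = "bhcp" (length 4)

4


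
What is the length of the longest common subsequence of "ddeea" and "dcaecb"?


LCS of "ddeea" and "dcaecb"
DP table:
           d    c    a    e    c    b
      0    0    0    0    0    0    0
  d   0    1    1    1    1    1    1
  d   0    1    1    1    1    1    1
  e   0    1    1    1    2    2    2
  e   0    1    1    1    2    2    2
  a   0    1    1    2    2    2    2
LCS length = dp[5][6] = 2

2


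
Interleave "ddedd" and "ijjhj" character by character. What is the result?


Interleaving "ddedd" and "ijjhj":
  Position 0: 'd' from first, 'i' from second => "di"
  Position 1: 'd' from first, 'j' from second => "dj"
  Position 2: 'e' from first, 'j' from second => "ej"
  Position 3: 'd' from first, 'h' from second => "dh"
  Position 4: 'd' from first, 'j' from second => "dj"
Result: didjejdhdj

didjejdhdj


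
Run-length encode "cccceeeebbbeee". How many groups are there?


Input: cccceeeebbbeee
Scanning for consecutive runs:
  Group 1: 'c' x 4 (positions 0-3)
  Group 2: 'e' x 4 (positions 4-7)
  Group 3: 'b' x 3 (positions 8-10)
  Group 4: 'e' x 3 (positions 11-13)
Total groups: 4

4


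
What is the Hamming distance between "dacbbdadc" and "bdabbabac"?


Comparing "dacbbdadc" and "bdabbabac" position by position:
  Position 0: 'd' vs 'b' => differ
  Position 1: 'a' vs 'd' => differ
  Position 2: 'c' vs 'a' => differ
  Position 3: 'b' vs 'b' => same
  Position 4: 'b' vs 'b' => same
  Position 5: 'd' vs 'a' => differ
  Position 6: 'a' vs 'b' => differ
  Position 7: 'd' vs 'a' => differ
  Position 8: 'c' vs 'c' => same
Total differences (Hamming distance): 6

6


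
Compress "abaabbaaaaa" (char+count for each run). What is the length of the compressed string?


Input: abaabbaaaaa
Runs:
  'a' x 1 => "a1"
  'b' x 1 => "b1"
  'a' x 2 => "a2"
  'b' x 2 => "b2"
  'a' x 5 => "a5"
Compressed: "a1b1a2b2a5"
Compressed length: 10

10


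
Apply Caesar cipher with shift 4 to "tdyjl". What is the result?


Caesar cipher: shift "tdyjl" by 4
  't' (pos 19) + 4 = pos 23 = 'x'
  'd' (pos 3) + 4 = pos 7 = 'h'
  'y' (pos 24) + 4 = pos 2 = 'c'
  'j' (pos 9) + 4 = pos 13 = 'n'
  'l' (pos 11) + 4 = pos 15 = 'p'
Result: xhcnp

xhcnp


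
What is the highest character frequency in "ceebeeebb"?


Input: ceebeeebb
Character counts:
  'b': 3
  'c': 1
  'e': 5
Maximum frequency: 5

5


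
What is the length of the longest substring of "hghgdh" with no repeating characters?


Input: "hghgdh"
Sliding window (track last position of each char):
  Position 0 ('h'): window [0,0] length 1 -- new best
  Position 1 ('g'): window [0,1] length 2 -- new best
  Position 2 ('h'): repeat (last at 0), move window start to 1
  Position 2 ('h'): window [1,2] length 2
  Position 3 ('g'): repeat (last at 1), move window start to 2
  Position 3 ('g'): window [2,3] length 2
  Position 4 ('d'): window [2,4] length 3 -- new best
  Position 5 ('h'): repeat (last at 2), move window start to 3
  Position 5 ('h'): window [3,5] length 3
Longest substring with no repeats: "hgd" with length 3

3


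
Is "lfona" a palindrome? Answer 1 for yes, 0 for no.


Input: lfona
Reversed: anofl
  Compare pos 0 ('l') with pos 4 ('a'): MISMATCH
  Compare pos 1 ('f') with pos 3 ('n'): MISMATCH
Result: not a palindrome

0


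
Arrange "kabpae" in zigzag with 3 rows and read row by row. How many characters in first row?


Zigzag "kabpae" into 3 rows:
Placing characters:
  'k' => row 0
  'a' => row 1
  'b' => row 2
  'p' => row 1
  'a' => row 0
  'e' => row 1
Rows:
  Row 0: "ka"
  Row 1: "ape"
  Row 2: "b"
First row length: 2

2


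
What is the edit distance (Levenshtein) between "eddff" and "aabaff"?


Computing edit distance: "eddff" -> "aabaff"
DP table:
           a    a    b    a    f    f
      0    1    2    3    4    5    6
  e   1    1    2    3    4    5    6
  d   2    2    2    3    4    5    6
  d   3    3    3    3    4    5    6
  f   4    4    4    4    4    4    5
  f   5    5    5    5    5    4    4
Edit distance = dp[5][6] = 4

4


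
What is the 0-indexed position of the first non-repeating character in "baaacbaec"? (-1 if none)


Input: baaacbaec
Character frequencies:
  'a': 4
  'b': 2
  'c': 2
  'e': 1
Scanning left to right for freq == 1:
  Position 0 ('b'): freq=2, skip
  Position 1 ('a'): freq=4, skip
  Position 2 ('a'): freq=4, skip
  Position 3 ('a'): freq=4, skip
  Position 4 ('c'): freq=2, skip
  Position 5 ('b'): freq=2, skip
  Position 6 ('a'): freq=4, skip
  Position 7 ('e'): unique! => answer = 7

7


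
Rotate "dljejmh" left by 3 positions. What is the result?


Input: "dljejmh", rotate left by 3
First 3 characters: "dlj"
Remaining characters: "ejmh"
Concatenate remaining + first: "ejmh" + "dlj" = "ejmhdlj"

ejmhdlj


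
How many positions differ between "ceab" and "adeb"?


Comparing "ceab" and "adeb" position by position:
  Position 0: 'c' vs 'a' => DIFFER
  Position 1: 'e' vs 'd' => DIFFER
  Position 2: 'a' vs 'e' => DIFFER
  Position 3: 'b' vs 'b' => same
Positions that differ: 3

3


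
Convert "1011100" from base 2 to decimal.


Input: "1011100" in base 2
Positional expansion:
  Digit '1' (value 1) x 2^6 = 64
  Digit '0' (value 0) x 2^5 = 0
  Digit '1' (value 1) x 2^4 = 16
  Digit '1' (value 1) x 2^3 = 8
  Digit '1' (value 1) x 2^2 = 4
  Digit '0' (value 0) x 2^1 = 0
  Digit '0' (value 0) x 2^0 = 0
Sum = 92

92


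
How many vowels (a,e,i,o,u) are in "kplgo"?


Input: kplgo
Checking each character:
  'k' at position 0: consonant
  'p' at position 1: consonant
  'l' at position 2: consonant
  'g' at position 3: consonant
  'o' at position 4: vowel (running total: 1)
Total vowels: 1

1


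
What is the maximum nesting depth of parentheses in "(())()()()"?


Input: "(())()()()"
Tracking depth:
  Position 0 '(': depth becomes 1
  Position 1 '(': depth becomes 2
  Position 2 ')': depth becomes 1
  Position 3 ')': depth becomes 0
  Position 4 '(': depth becomes 1
  Position 5 ')': depth becomes 0
  Position 6 '(': depth becomes 1
  Position 7 ')': depth becomes 0
  Position 8 '(': depth becomes 1
  Position 9 ')': depth becomes 0
Maximum depth reached: 2

2


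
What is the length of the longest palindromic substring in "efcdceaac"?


Input: "efcdceaac"
Checking substrings for palindromes:
  [2:5] "cdc" (len 3) => palindrome
  [6:8] "aa" (len 2) => palindrome
Longest palindromic substring: "cdc" with length 3

3


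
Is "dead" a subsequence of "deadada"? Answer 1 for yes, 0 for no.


Check if "dead" is a subsequence of "deadada"
Greedy scan:
  Position 0 ('d'): matches sub[0] = 'd'
  Position 1 ('e'): matches sub[1] = 'e'
  Position 2 ('a'): matches sub[2] = 'a'
  Position 3 ('d'): matches sub[3] = 'd'
  Position 4 ('a'): no match needed
  Position 5 ('d'): no match needed
  Position 6 ('a'): no match needed
All 4 characters matched => is a subsequence

1


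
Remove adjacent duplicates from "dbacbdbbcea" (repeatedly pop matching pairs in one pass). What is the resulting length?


Input: dbacbdbbcea
Stack-based adjacent duplicate removal:
  Read 'd': push. Stack: d
  Read 'b': push. Stack: db
  Read 'a': push. Stack: dba
  Read 'c': push. Stack: dbac
  Read 'b': push. Stack: dbacb
  Read 'd': push. Stack: dbacbd
  Read 'b': push. Stack: dbacbdb
  Read 'b': matches stack top 'b' => pop. Stack: dbacbd
  Read 'c': push. Stack: dbacbdc
  Read 'e': push. Stack: dbacbdce
  Read 'a': push. Stack: dbacbdcea
Final stack: "dbacbdcea" (length 9)

9


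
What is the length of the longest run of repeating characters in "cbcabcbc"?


Input: "cbcabcbc"
Scanning for longest run:
  Position 1 ('b'): new char, reset run to 1
  Position 2 ('c'): new char, reset run to 1
  Position 3 ('a'): new char, reset run to 1
  Position 4 ('b'): new char, reset run to 1
  Position 5 ('c'): new char, reset run to 1
  Position 6 ('b'): new char, reset run to 1
  Position 7 ('c'): new char, reset run to 1
Longest run: 'c' with length 1

1


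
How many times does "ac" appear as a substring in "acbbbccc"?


Searching for "ac" in "acbbbccc"
Scanning each position:
  Position 0: "ac" => MATCH
  Position 1: "cb" => no
  Position 2: "bb" => no
  Position 3: "bb" => no
  Position 4: "bc" => no
  Position 5: "cc" => no
  Position 6: "cc" => no
Total occurrences: 1

1


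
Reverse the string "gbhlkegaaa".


Input: gbhlkegaaa
Reading characters right to left:
  Position 9: 'a'
  Position 8: 'a'
  Position 7: 'a'
  Position 6: 'g'
  Position 5: 'e'
  Position 4: 'k'
  Position 3: 'l'
  Position 2: 'h'
  Position 1: 'b'
  Position 0: 'g'
Reversed: aaageklhbg

aaageklhbg


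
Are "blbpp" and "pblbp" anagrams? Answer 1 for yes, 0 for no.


Strings: "blbpp", "pblbp"
Sorted first:  bblpp
Sorted second: bblpp
Sorted forms match => anagrams

1


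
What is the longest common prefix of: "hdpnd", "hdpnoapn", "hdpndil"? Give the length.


Words: hdpnd, hdpnoapn, hdpndil
  Position 0: all 'h' => match
  Position 1: all 'd' => match
  Position 2: all 'p' => match
  Position 3: all 'n' => match
  Position 4: ('d', 'o', 'd') => mismatch, stop
LCP = "hdpn" (length 4)

4


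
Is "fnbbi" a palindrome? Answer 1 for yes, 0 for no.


Input: fnbbi
Reversed: ibbnf
  Compare pos 0 ('f') with pos 4 ('i'): MISMATCH
  Compare pos 1 ('n') with pos 3 ('b'): MISMATCH
Result: not a palindrome

0


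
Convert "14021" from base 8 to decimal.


Input: "14021" in base 8
Positional expansion:
  Digit '1' (value 1) x 8^4 = 4096
  Digit '4' (value 4) x 8^3 = 2048
  Digit '0' (value 0) x 8^2 = 0
  Digit '2' (value 2) x 8^1 = 16
  Digit '1' (value 1) x 8^0 = 1
Sum = 6161

6161


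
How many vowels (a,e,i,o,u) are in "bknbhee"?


Input: bknbhee
Checking each character:
  'b' at position 0: consonant
  'k' at position 1: consonant
  'n' at position 2: consonant
  'b' at position 3: consonant
  'h' at position 4: consonant
  'e' at position 5: vowel (running total: 1)
  'e' at position 6: vowel (running total: 2)
Total vowels: 2

2


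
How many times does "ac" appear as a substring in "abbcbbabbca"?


Searching for "ac" in "abbcbbabbca"
Scanning each position:
  Position 0: "ab" => no
  Position 1: "bb" => no
  Position 2: "bc" => no
  Position 3: "cb" => no
  Position 4: "bb" => no
  Position 5: "ba" => no
  Position 6: "ab" => no
  Position 7: "bb" => no
  Position 8: "bc" => no
  Position 9: "ca" => no
Total occurrences: 0

0


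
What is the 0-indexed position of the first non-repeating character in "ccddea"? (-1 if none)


Input: ccddea
Character frequencies:
  'a': 1
  'c': 2
  'd': 2
  'e': 1
Scanning left to right for freq == 1:
  Position 0 ('c'): freq=2, skip
  Position 1 ('c'): freq=2, skip
  Position 2 ('d'): freq=2, skip
  Position 3 ('d'): freq=2, skip
  Position 4 ('e'): unique! => answer = 4

4


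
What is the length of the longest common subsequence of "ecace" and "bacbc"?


LCS of "ecace" and "bacbc"
DP table:
           b    a    c    b    c
      0    0    0    0    0    0
  e   0    0    0    0    0    0
  c   0    0    0    1    1    1
  a   0    0    1    1    1    1
  c   0    0    1    2    2    2
  e   0    0    1    2    2    2
LCS length = dp[5][5] = 2

2


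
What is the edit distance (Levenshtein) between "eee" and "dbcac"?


Computing edit distance: "eee" -> "dbcac"
DP table:
           d    b    c    a    c
      0    1    2    3    4    5
  e   1    1    2    3    4    5
  e   2    2    2    3    4    5
  e   3    3    3    3    4    5
Edit distance = dp[3][5] = 5

5


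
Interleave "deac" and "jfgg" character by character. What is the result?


Interleaving "deac" and "jfgg":
  Position 0: 'd' from first, 'j' from second => "dj"
  Position 1: 'e' from first, 'f' from second => "ef"
  Position 2: 'a' from first, 'g' from second => "ag"
  Position 3: 'c' from first, 'g' from second => "cg"
Result: djefagcg

djefagcg


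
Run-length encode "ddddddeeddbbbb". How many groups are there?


Input: ddddddeeddbbbb
Scanning for consecutive runs:
  Group 1: 'd' x 6 (positions 0-5)
  Group 2: 'e' x 2 (positions 6-7)
  Group 3: 'd' x 2 (positions 8-9)
  Group 4: 'b' x 4 (positions 10-13)
Total groups: 4

4


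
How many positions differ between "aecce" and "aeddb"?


Comparing "aecce" and "aeddb" position by position:
  Position 0: 'a' vs 'a' => same
  Position 1: 'e' vs 'e' => same
  Position 2: 'c' vs 'd' => DIFFER
  Position 3: 'c' vs 'd' => DIFFER
  Position 4: 'e' vs 'b' => DIFFER
Positions that differ: 3

3


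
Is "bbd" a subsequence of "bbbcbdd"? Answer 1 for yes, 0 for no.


Check if "bbd" is a subsequence of "bbbcbdd"
Greedy scan:
  Position 0 ('b'): matches sub[0] = 'b'
  Position 1 ('b'): matches sub[1] = 'b'
  Position 2 ('b'): no match needed
  Position 3 ('c'): no match needed
  Position 4 ('b'): no match needed
  Position 5 ('d'): matches sub[2] = 'd'
  Position 6 ('d'): no match needed
All 3 characters matched => is a subsequence

1


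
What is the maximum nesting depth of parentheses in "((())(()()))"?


Input: "((())(()()))"
Tracking depth:
  Position 0 '(': depth becomes 1
  Position 1 '(': depth becomes 2
  Position 2 '(': depth becomes 3
  Position 3 ')': depth becomes 2
  Position 4 ')': depth becomes 1
  Position 5 '(': depth becomes 2
  Position 6 '(': depth becomes 3
  Position 7 ')': depth becomes 2
  Position 8 '(': depth becomes 3
  Position 9 ')': depth becomes 2
  Position 10 ')': depth becomes 1
  Position 11 ')': depth becomes 0
Maximum depth reached: 3

3


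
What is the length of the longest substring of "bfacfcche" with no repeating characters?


Input: "bfacfcche"
Sliding window (track last position of each char):
  Position 0 ('b'): window [0,0] length 1 -- new best
  Position 1 ('f'): window [0,1] length 2 -- new best
  Position 2 ('a'): window [0,2] length 3 -- new best
  Position 3 ('c'): window [0,3] length 4 -- new best
  Position 4 ('f'): repeat (last at 1), move window start to 2
  Position 4 ('f'): window [2,4] length 3
  Position 5 ('c'): repeat (last at 3), move window start to 4
  Position 5 ('c'): window [4,5] length 2
  Position 6 ('c'): repeat (last at 5), move window start to 6
  Position 6 ('c'): window [6,6] length 1
  Position 7 ('h'): window [6,7] length 2
  Position 8 ('e'): window [6,8] length 3
Longest substring with no repeats: "bfac" with length 4

4


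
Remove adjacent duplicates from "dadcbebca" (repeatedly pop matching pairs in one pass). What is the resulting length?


Input: dadcbebca
Stack-based adjacent duplicate removal:
  Read 'd': push. Stack: d
  Read 'a': push. Stack: da
  Read 'd': push. Stack: dad
  Read 'c': push. Stack: dadc
  Read 'b': push. Stack: dadcb
  Read 'e': push. Stack: dadcbe
  Read 'b': push. Stack: dadcbeb
  Read 'c': push. Stack: dadcbebc
  Read 'a': push. Stack: dadcbebca
Final stack: "dadcbebca" (length 9)

9


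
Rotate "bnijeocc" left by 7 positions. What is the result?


Input: "bnijeocc", rotate left by 7
First 7 characters: "bnijeoc"
Remaining characters: "c"
Concatenate remaining + first: "c" + "bnijeoc" = "cbnijeoc"

cbnijeoc


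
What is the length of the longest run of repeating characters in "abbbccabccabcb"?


Input: "abbbccabccabcb"
Scanning for longest run:
  Position 1 ('b'): new char, reset run to 1
  Position 2 ('b'): continues run of 'b', length=2
  Position 3 ('b'): continues run of 'b', length=3
  Position 4 ('c'): new char, reset run to 1
  Position 5 ('c'): continues run of 'c', length=2
  Position 6 ('a'): new char, reset run to 1
  Position 7 ('b'): new char, reset run to 1
  Position 8 ('c'): new char, reset run to 1
  Position 9 ('c'): continues run of 'c', length=2
  Position 10 ('a'): new char, reset run to 1
  Position 11 ('b'): new char, reset run to 1
  Position 12 ('c'): new char, reset run to 1
  Position 13 ('b'): new char, reset run to 1
Longest run: 'b' with length 3

3


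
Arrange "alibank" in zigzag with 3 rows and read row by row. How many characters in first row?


Zigzag "alibank" into 3 rows:
Placing characters:
  'a' => row 0
  'l' => row 1
  'i' => row 2
  'b' => row 1
  'a' => row 0
  'n' => row 1
  'k' => row 2
Rows:
  Row 0: "aa"
  Row 1: "lbn"
  Row 2: "ik"
First row length: 2

2


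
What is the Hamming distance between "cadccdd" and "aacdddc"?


Comparing "cadccdd" and "aacdddc" position by position:
  Position 0: 'c' vs 'a' => differ
  Position 1: 'a' vs 'a' => same
  Position 2: 'd' vs 'c' => differ
  Position 3: 'c' vs 'd' => differ
  Position 4: 'c' vs 'd' => differ
  Position 5: 'd' vs 'd' => same
  Position 6: 'd' vs 'c' => differ
Total differences (Hamming distance): 5

5


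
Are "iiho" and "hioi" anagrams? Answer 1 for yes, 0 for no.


Strings: "iiho", "hioi"
Sorted first:  hiio
Sorted second: hiio
Sorted forms match => anagrams

1


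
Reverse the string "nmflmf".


Input: nmflmf
Reading characters right to left:
  Position 5: 'f'
  Position 4: 'm'
  Position 3: 'l'
  Position 2: 'f'
  Position 1: 'm'
  Position 0: 'n'
Reversed: fmlfmn

fmlfmn


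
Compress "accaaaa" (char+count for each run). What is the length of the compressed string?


Input: accaaaa
Runs:
  'a' x 1 => "a1"
  'c' x 2 => "c2"
  'a' x 4 => "a4"
Compressed: "a1c2a4"
Compressed length: 6

6


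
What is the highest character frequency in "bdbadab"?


Input: bdbadab
Character counts:
  'a': 2
  'b': 3
  'd': 2
Maximum frequency: 3

3


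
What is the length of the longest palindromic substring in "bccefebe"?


Input: "bccefebe"
Checking substrings for palindromes:
  [3:6] "efe" (len 3) => palindrome
  [5:8] "ebe" (len 3) => palindrome
  [1:3] "cc" (len 2) => palindrome
Longest palindromic substring: "efe" with length 3

3


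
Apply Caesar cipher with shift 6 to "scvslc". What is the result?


Caesar cipher: shift "scvslc" by 6
  's' (pos 18) + 6 = pos 24 = 'y'
  'c' (pos 2) + 6 = pos 8 = 'i'
  'v' (pos 21) + 6 = pos 1 = 'b'
  's' (pos 18) + 6 = pos 24 = 'y'
  'l' (pos 11) + 6 = pos 17 = 'r'
  'c' (pos 2) + 6 = pos 8 = 'i'
Result: yibyri

yibyri


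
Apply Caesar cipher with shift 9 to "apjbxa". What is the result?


Caesar cipher: shift "apjbxa" by 9
  'a' (pos 0) + 9 = pos 9 = 'j'
  'p' (pos 15) + 9 = pos 24 = 'y'
  'j' (pos 9) + 9 = pos 18 = 's'
  'b' (pos 1) + 9 = pos 10 = 'k'
  'x' (pos 23) + 9 = pos 6 = 'g'
  'a' (pos 0) + 9 = pos 9 = 'j'
Result: jyskgj

jyskgj


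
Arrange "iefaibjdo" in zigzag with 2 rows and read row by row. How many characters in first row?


Zigzag "iefaibjdo" into 2 rows:
Placing characters:
  'i' => row 0
  'e' => row 1
  'f' => row 0
  'a' => row 1
  'i' => row 0
  'b' => row 1
  'j' => row 0
  'd' => row 1
  'o' => row 0
Rows:
  Row 0: "ifijo"
  Row 1: "eabd"
First row length: 5

5


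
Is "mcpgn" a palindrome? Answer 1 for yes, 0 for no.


Input: mcpgn
Reversed: ngpcm
  Compare pos 0 ('m') with pos 4 ('n'): MISMATCH
  Compare pos 1 ('c') with pos 3 ('g'): MISMATCH
Result: not a palindrome

0


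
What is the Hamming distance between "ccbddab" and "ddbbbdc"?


Comparing "ccbddab" and "ddbbbdc" position by position:
  Position 0: 'c' vs 'd' => differ
  Position 1: 'c' vs 'd' => differ
  Position 2: 'b' vs 'b' => same
  Position 3: 'd' vs 'b' => differ
  Position 4: 'd' vs 'b' => differ
  Position 5: 'a' vs 'd' => differ
  Position 6: 'b' vs 'c' => differ
Total differences (Hamming distance): 6

6


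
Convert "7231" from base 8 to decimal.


Input: "7231" in base 8
Positional expansion:
  Digit '7' (value 7) x 8^3 = 3584
  Digit '2' (value 2) x 8^2 = 128
  Digit '3' (value 3) x 8^1 = 24
  Digit '1' (value 1) x 8^0 = 1
Sum = 3737

3737


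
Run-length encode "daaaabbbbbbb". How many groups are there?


Input: daaaabbbbbbb
Scanning for consecutive runs:
  Group 1: 'd' x 1 (positions 0-0)
  Group 2: 'a' x 4 (positions 1-4)
  Group 3: 'b' x 7 (positions 5-11)
Total groups: 3

3


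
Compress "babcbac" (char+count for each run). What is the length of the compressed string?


Input: babcbac
Runs:
  'b' x 1 => "b1"
  'a' x 1 => "a1"
  'b' x 1 => "b1"
  'c' x 1 => "c1"
  'b' x 1 => "b1"
  'a' x 1 => "a1"
  'c' x 1 => "c1"
Compressed: "b1a1b1c1b1a1c1"
Compressed length: 14

14


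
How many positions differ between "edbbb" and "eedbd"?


Comparing "edbbb" and "eedbd" position by position:
  Position 0: 'e' vs 'e' => same
  Position 1: 'd' vs 'e' => DIFFER
  Position 2: 'b' vs 'd' => DIFFER
  Position 3: 'b' vs 'b' => same
  Position 4: 'b' vs 'd' => DIFFER
Positions that differ: 3

3


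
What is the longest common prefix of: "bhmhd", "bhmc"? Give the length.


Words: bhmhd, bhmc
  Position 0: all 'b' => match
  Position 1: all 'h' => match
  Position 2: all 'm' => match
  Position 3: ('h', 'c') => mismatch, stop
LCP = "bhm" (length 3)

3


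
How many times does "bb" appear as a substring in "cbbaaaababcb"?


Searching for "bb" in "cbbaaaababcb"
Scanning each position:
  Position 0: "cb" => no
  Position 1: "bb" => MATCH
  Position 2: "ba" => no
  Position 3: "aa" => no
  Position 4: "aa" => no
  Position 5: "aa" => no
  Position 6: "ab" => no
  Position 7: "ba" => no
  Position 8: "ab" => no
  Position 9: "bc" => no
  Position 10: "cb" => no
Total occurrences: 1

1


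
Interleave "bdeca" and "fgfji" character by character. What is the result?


Interleaving "bdeca" and "fgfji":
  Position 0: 'b' from first, 'f' from second => "bf"
  Position 1: 'd' from first, 'g' from second => "dg"
  Position 2: 'e' from first, 'f' from second => "ef"
  Position 3: 'c' from first, 'j' from second => "cj"
  Position 4: 'a' from first, 'i' from second => "ai"
Result: bfdgefcjai

bfdgefcjai


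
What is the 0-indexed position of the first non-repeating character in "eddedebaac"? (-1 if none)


Input: eddedebaac
Character frequencies:
  'a': 2
  'b': 1
  'c': 1
  'd': 3
  'e': 3
Scanning left to right for freq == 1:
  Position 0 ('e'): freq=3, skip
  Position 1 ('d'): freq=3, skip
  Position 2 ('d'): freq=3, skip
  Position 3 ('e'): freq=3, skip
  Position 4 ('d'): freq=3, skip
  Position 5 ('e'): freq=3, skip
  Position 6 ('b'): unique! => answer = 6

6


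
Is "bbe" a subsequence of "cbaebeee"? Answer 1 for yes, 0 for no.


Check if "bbe" is a subsequence of "cbaebeee"
Greedy scan:
  Position 0 ('c'): no match needed
  Position 1 ('b'): matches sub[0] = 'b'
  Position 2 ('a'): no match needed
  Position 3 ('e'): no match needed
  Position 4 ('b'): matches sub[1] = 'b'
  Position 5 ('e'): matches sub[2] = 'e'
  Position 6 ('e'): no match needed
  Position 7 ('e'): no match needed
All 3 characters matched => is a subsequence

1


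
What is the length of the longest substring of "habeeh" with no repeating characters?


Input: "habeeh"
Sliding window (track last position of each char):
  Position 0 ('h'): window [0,0] length 1 -- new best
  Position 1 ('a'): window [0,1] length 2 -- new best
  Position 2 ('b'): window [0,2] length 3 -- new best
  Position 3 ('e'): window [0,3] length 4 -- new best
  Position 4 ('e'): repeat (last at 3), move window start to 4
  Position 4 ('e'): window [4,4] length 1
  Position 5 ('h'): window [4,5] length 2
Longest substring with no repeats: "habe" with length 4

4


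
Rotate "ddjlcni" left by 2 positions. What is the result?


Input: "ddjlcni", rotate left by 2
First 2 characters: "dd"
Remaining characters: "jlcni"
Concatenate remaining + first: "jlcni" + "dd" = "jlcnidd"

jlcnidd


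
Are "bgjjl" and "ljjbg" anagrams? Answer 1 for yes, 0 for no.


Strings: "bgjjl", "ljjbg"
Sorted first:  bgjjl
Sorted second: bgjjl
Sorted forms match => anagrams

1


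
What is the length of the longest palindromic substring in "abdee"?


Input: "abdee"
Checking substrings for palindromes:
  [3:5] "ee" (len 2) => palindrome
Longest palindromic substring: "ee" with length 2

2


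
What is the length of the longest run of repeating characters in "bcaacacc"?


Input: "bcaacacc"
Scanning for longest run:
  Position 1 ('c'): new char, reset run to 1
  Position 2 ('a'): new char, reset run to 1
  Position 3 ('a'): continues run of 'a', length=2
  Position 4 ('c'): new char, reset run to 1
  Position 5 ('a'): new char, reset run to 1
  Position 6 ('c'): new char, reset run to 1
  Position 7 ('c'): continues run of 'c', length=2
Longest run: 'a' with length 2

2
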